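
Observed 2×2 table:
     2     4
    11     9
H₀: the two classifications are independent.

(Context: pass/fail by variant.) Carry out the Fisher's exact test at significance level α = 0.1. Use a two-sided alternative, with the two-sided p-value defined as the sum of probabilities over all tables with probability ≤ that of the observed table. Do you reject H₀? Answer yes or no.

reject H₀: no

Margins: r₁=6, r₂=20, c₁=13, c₂=13, n=26
p_obs = C(6,2)·C(20,11)/C(26,13); sum pmf over tables with pmf ≤ p_obs
p-value (two-sided) = 0.64472
At α=0.1: p ≥ α → fail to reject H₀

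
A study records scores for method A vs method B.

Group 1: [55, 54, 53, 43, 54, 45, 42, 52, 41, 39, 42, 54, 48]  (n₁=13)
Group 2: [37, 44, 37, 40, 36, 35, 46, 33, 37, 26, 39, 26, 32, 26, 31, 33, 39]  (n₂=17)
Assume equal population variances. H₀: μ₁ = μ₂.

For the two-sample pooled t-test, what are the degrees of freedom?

degrees of freedom = 28

df = n₁ + n₂ − 2 = 13 + 17 − 2 = 28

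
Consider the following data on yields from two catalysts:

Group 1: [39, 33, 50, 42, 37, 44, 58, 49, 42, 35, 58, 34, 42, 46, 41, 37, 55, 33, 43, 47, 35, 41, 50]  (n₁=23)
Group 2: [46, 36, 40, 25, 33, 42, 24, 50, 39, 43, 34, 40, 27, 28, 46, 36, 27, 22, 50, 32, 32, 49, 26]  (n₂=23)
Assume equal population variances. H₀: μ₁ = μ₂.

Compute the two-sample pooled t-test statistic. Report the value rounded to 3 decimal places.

x̄₁=43.087, s₁=7.573, n₁=23
x̄₂=35.957, s₂=8.839, n₂=23
s_p² = [22·7.573² + 22·8.839²]/44 = 67.7451
SE = √(s_p²·(1/23+1/23)) = 2.4271
t = (43.087−35.957)/2.4271 = 2.9378
df = 44

test statistic = 2.938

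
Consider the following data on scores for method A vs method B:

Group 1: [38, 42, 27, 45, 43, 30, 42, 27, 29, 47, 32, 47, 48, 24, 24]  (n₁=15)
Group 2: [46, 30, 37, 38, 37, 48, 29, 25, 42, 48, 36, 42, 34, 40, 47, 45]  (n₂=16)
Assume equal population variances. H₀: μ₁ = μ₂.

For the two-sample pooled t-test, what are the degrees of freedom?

degrees of freedom = 29

df = n₁ + n₂ − 2 = 15 + 16 − 2 = 29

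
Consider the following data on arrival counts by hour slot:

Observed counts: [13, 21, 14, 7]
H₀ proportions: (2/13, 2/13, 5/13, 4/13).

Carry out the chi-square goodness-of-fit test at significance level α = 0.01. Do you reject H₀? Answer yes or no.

reject H₀: yes

n = 55; E_i = n·p_i = [8.46, 8.46, 21.15, 16.92]
χ² = (13−8.46)²/8.46 + (21−8.46)²/8.46 + (14−21.15)²/21.15 + (7−16.92)²/16.92 = 29.2518
df = 3
p-value (upper-tail) = 0.00000
At α=0.01: p < α → reject H₀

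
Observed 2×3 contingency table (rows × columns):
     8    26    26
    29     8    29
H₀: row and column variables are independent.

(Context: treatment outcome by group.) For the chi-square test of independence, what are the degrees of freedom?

degrees of freedom = 2

df = (r−1)(c−1) = (2−1)·(3−1) = 2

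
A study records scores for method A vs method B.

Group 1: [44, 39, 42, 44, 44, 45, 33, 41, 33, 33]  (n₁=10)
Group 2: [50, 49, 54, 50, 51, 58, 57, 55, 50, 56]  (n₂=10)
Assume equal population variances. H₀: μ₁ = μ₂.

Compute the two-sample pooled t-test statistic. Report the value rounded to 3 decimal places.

x̄₁=39.800, s₁=5.007, n₁=10
x̄₂=53.000, s₂=3.367, n₂=10
s_p² = [9·5.007² + 9·3.367²]/18 = 18.2000
SE = √(s_p²·(1/10+1/10)) = 1.9079
t = (39.800−53.000)/1.9079 = -6.9187
df = 18

test statistic = -6.919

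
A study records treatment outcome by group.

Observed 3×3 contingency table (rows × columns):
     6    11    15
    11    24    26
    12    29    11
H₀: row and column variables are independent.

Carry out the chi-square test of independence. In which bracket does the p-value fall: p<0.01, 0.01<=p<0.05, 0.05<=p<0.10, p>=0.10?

p-value bracket: 0.05<=p<0.10

Row totals [32, 61, 52], col totals [29, 64, 52], n=145
χ² = (6−6.40)²/6.40 + (11−14.12)²/14.12 + (15−11.48)²/11.48 + (11−12.20)²/12.20 + (24−26.92)²/26.92 + (26−21.88)²/21.88 + (12−10.40)²/10.40 + (29−22.95)²/22.95 + (11−18.65)²/18.65 = 7.9882
df = 4
p-value (upper-tail) = 0.09201
→ bracket: 0.05<=p<0.10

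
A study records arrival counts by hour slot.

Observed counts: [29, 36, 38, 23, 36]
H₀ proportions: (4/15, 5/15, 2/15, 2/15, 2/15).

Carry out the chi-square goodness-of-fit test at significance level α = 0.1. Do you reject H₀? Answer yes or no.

n = 162; E_i = n·p_i = [43.20, 54.00, 21.60, 21.60, 21.60]
χ² = (29−43.20)²/43.20 + (36−54.00)²/54.00 + (38−21.60)²/21.60 + (23−21.60)²/21.60 + (36−21.60)²/21.60 = 32.8102
df = 4
p-value (upper-tail) = 0.00000
At α=0.1: p < α → reject H₀

reject H₀: yes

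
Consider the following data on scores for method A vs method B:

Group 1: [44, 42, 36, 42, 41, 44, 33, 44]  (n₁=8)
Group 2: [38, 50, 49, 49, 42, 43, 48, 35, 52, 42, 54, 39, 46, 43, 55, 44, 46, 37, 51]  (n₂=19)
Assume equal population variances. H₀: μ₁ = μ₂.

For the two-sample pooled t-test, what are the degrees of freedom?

df = n₁ + n₂ − 2 = 8 + 19 − 2 = 25

degrees of freedom = 25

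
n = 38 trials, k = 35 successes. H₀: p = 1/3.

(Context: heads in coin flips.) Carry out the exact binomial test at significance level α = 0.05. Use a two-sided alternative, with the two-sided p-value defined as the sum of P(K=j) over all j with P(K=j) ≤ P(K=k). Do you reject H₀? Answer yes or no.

Exact binomial: n=38, k=35, p₀=1/3=0.3333
P(X=j) = C(n,j)·p₀^j·(1−p₀)^(n−j); p = Σ P(X=j) over j with P(X=j) ≤ P(X=35)
p-value (two-sided) = 0.00000
At α=0.05: p < α → reject H₀

reject H₀: yes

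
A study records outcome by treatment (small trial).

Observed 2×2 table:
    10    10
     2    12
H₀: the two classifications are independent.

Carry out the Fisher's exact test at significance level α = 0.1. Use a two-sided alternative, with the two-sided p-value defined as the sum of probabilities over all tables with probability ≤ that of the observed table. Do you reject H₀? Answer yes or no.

Margins: r₁=20, r₂=14, c₁=12, c₂=22, n=34
p_obs = C(20,10)·C(14,2)/C(34,12); sum pmf over tables with pmf ≤ p_obs
p-value (two-sided) = 0.06623
At α=0.1: p < α → reject H₀

reject H₀: yes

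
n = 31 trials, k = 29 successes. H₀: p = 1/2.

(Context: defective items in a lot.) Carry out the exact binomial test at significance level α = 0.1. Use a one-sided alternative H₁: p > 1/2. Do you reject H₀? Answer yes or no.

Exact binomial: n=31, k=29, p₀=1/2=0.5000
P(X≥29) from Σ C(n,i)·p₀^i·(1−p₀)^(n−i)
p-value (one-sided, H₁ greater) = 0.00000
At α=0.1: p < α → reject H₀

reject H₀: yes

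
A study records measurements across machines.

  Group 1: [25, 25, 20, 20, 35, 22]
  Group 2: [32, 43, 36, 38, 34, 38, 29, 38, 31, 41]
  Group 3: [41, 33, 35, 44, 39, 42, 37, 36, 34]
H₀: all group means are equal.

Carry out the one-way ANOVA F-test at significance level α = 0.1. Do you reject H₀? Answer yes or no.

reject H₀: yes

Group means [24.50, 36.00, 37.89], grand mean 33.920
SSB = Σnᵢ(x̄ᵢ−x̄)² = 717.451; SSW = ΣΣ(x−x̄ᵢ)² = 454.389
MSB = 717.451/2 = 358.7256; MSW = 454.389/22 = 20.6540
F = MSB/MSW = 17.3683
df = (2, 22)
p-value (upper-tail) = 0.00003
At α=0.1: p < α → reject H₀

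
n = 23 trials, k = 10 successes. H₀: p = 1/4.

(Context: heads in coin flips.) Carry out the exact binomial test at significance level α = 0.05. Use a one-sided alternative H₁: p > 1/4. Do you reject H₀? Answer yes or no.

Exact binomial: n=23, k=10, p₀=1/4=0.2500
P(X≥10) from Σ C(n,i)·p₀^i·(1−p₀)^(n−i)
p-value (one-sided, H₁ greater) = 0.04078
At α=0.05: p < α → reject H₀

reject H₀: yes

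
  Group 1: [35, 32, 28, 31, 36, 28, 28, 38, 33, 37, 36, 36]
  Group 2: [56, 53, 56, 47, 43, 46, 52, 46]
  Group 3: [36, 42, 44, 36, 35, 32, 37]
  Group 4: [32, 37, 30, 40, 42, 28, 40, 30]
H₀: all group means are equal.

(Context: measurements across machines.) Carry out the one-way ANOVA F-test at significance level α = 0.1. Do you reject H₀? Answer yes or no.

reject H₀: yes

Group means [33.17, 49.88, 37.43, 34.88], grand mean 38.229
SSB = Σnᵢ(x̄ᵢ−x̄)² = 1487.040; SSW = ΣΣ(x−x̄ᵢ)² = 641.131
MSB = 1487.040/3 = 495.6802; MSW = 641.131/31 = 20.6816
F = MSB/MSW = 23.9672
df = (3, 31)
p-value (upper-tail) = 0.00000
At α=0.1: p < α → reject H₀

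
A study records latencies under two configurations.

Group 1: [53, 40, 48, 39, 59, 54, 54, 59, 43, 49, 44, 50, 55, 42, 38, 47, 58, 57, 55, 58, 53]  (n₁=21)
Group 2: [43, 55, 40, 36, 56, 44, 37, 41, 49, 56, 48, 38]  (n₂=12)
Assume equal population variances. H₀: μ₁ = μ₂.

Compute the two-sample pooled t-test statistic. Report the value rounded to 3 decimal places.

x̄₁=50.238, s₁=6.949, n₁=21
x̄₂=45.250, s₂=7.424, n₂=12
s_p² = [20·6.949² + 11·7.424²]/31 = 50.7116
SE = √(s_p²·(1/21+1/12)) = 2.5770
t = (50.238−45.250)/2.5770 = 1.9356
df = 31

test statistic = 1.936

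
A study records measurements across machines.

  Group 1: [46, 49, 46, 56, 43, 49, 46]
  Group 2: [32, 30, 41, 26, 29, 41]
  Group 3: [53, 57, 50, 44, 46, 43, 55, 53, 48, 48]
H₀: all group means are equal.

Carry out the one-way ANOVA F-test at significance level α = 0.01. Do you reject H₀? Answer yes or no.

reject H₀: yes

Group means [47.86, 33.17, 49.70], grand mean 44.826
SSB = Σnᵢ(x̄ᵢ−x̄)² = 1117.514; SSW = ΣΣ(x−x̄ᵢ)² = 505.790
MSB = 1117.514/2 = 558.7569; MSW = 505.790/20 = 25.2895
F = MSB/MSW = 22.0944
df = (2, 20)
p-value (upper-tail) = 0.00001
At α=0.01: p < α → reject H₀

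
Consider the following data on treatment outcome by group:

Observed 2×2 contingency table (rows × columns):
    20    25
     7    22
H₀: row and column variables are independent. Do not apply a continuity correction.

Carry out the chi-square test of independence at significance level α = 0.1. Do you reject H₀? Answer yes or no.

Row totals [45, 29], col totals [27, 47], n=74
χ² = (20−16.42)²/16.42 + (25−28.58)²/28.58 + (7−10.58)²/10.58 + (22−18.42)²/18.42 = 3.1380
df = 1
p-value (upper-tail) = 0.07649
At α=0.1: p < α → reject H₀

reject H₀: yes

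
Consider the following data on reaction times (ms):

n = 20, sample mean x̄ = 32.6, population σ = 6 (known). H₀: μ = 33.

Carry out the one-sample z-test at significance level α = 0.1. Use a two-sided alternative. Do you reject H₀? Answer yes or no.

SE = σ/√n = 6/√20 = 1.3416
z = (x̄−μ₀)/SE = (32.6−33)/1.3416 = -0.2981
p-value (two-sided) = 0.76559
At α=0.1: p ≥ α → fail to reject H₀

reject H₀: no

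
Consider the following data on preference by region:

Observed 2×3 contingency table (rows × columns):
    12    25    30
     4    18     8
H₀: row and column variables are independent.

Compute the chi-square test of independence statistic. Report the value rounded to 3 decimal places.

test statistic = 4.404

Row totals [67, 30], col totals [16, 43, 38], n=97
χ² = (12−11.05)²/11.05 + (25−29.70)²/29.70 + (30−26.25)²/26.25 + (4−4.95)²/4.95 + (18−13.30)²/13.30 + (8−11.75)²/11.75 = 4.4037
df = 2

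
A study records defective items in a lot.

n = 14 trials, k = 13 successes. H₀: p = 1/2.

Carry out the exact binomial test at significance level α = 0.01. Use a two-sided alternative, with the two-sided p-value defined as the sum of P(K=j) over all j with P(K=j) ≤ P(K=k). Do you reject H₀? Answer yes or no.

reject H₀: yes

Exact binomial: n=14, k=13, p₀=1/2=0.5000
P(X=j) = C(n,j)·p₀^j·(1−p₀)^(n−j); p = Σ P(X=j) over j with P(X=j) ≤ P(X=13)
p-value (two-sided) = 0.00183
At α=0.01: p < α → reject H₀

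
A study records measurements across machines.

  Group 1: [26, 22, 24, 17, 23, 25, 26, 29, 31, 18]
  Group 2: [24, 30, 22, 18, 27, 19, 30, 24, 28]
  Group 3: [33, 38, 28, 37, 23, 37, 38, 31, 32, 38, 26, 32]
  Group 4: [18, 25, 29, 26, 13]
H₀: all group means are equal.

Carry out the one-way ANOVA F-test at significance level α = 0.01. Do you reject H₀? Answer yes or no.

reject H₀: yes

Group means [24.10, 24.67, 32.75, 22.20], grand mean 26.861
SSB = Σnᵢ(x̄ᵢ−x̄)² = 644.356; SSW = ΣΣ(x−x̄ᵢ)² = 787.950
MSB = 644.356/3 = 214.7852; MSW = 787.950/32 = 24.6234
F = MSB/MSW = 8.7228
df = (3, 32)
p-value (upper-tail) = 0.00023
At α=0.01: p < α → reject H₀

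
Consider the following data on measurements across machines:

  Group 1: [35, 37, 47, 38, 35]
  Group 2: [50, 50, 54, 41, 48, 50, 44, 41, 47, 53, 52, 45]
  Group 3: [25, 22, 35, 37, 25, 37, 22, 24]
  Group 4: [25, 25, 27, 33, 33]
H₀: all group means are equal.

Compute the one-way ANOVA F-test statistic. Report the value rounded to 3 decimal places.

test statistic = 29.465

Group means [38.40, 47.92, 28.38, 28.60], grand mean 37.900
SSB = Σnᵢ(x̄ᵢ−x̄)² = 2363.508; SSW = ΣΣ(x−x̄ᵢ)² = 695.192
MSB = 2363.508/3 = 787.8361; MSW = 695.192/26 = 26.7381
F = MSB/MSW = 29.4649
df = (3, 26)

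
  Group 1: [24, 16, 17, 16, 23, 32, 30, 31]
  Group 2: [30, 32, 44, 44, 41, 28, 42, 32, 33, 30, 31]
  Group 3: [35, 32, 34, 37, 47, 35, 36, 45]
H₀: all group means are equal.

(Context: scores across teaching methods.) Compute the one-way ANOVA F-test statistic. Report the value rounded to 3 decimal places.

test statistic = 12.078

Group means [23.62, 35.18, 37.62], grand mean 32.481
SSB = Σnᵢ(x̄ᵢ−x̄)² = 919.354; SSW = ΣΣ(x−x̄ᵢ)² = 913.386
MSB = 919.354/2 = 459.6772; MSW = 913.386/24 = 38.0578
F = MSB/MSW = 12.0784
df = (2, 24)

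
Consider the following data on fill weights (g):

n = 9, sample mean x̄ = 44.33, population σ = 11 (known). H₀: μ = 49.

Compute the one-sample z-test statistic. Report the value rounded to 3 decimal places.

SE = σ/√n = 11/√9 = 3.6667
z = (x̄−μ₀)/SE = (44.33−49)/3.6667 = -1.2736

test statistic = -1.274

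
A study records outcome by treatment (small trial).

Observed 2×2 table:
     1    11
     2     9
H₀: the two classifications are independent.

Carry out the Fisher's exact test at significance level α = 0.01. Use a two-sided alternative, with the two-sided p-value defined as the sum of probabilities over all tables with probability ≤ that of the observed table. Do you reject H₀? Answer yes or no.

reject H₀: no

Margins: r₁=12, r₂=11, c₁=3, c₂=20, n=23
p_obs = C(12,1)·C(11,2)/C(23,3); sum pmf over tables with pmf ≤ p_obs
p-value (two-sided) = 0.59006
At α=0.01: p ≥ α → fail to reject H₀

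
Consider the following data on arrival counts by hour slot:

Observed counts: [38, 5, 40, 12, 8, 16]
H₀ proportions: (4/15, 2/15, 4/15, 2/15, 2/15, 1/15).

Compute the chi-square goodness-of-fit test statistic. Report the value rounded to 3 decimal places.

n = 119; E_i = n·p_i = [31.73, 15.87, 31.73, 15.87, 15.87, 7.93]
χ² = (38−31.73)²/31.73 + (5−15.87)²/15.87 + (40−31.73)²/31.73 + (12−15.87)²/15.87 + (8−15.87)²/15.87 + (16−7.93)²/7.93 = 23.8782
df = 5

test statistic = 23.878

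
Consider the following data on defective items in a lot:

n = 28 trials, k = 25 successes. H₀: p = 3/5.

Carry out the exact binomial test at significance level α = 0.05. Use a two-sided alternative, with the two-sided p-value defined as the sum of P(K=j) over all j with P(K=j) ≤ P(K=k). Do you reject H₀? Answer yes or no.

reject H₀: yes

Exact binomial: n=28, k=25, p₀=3/5=0.6000
P(X=j) = C(n,j)·p₀^j·(1−p₀)^(n−j); p = Σ P(X=j) over j with P(X=j) ≤ P(X=25)
p-value (two-sided) = 0.00147
At α=0.05: p < α → reject H₀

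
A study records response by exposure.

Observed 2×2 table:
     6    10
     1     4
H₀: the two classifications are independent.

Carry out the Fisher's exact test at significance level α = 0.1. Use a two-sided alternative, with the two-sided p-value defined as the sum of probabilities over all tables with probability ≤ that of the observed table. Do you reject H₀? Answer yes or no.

reject H₀: no

Margins: r₁=16, r₂=5, c₁=7, c₂=14, n=21
p_obs = C(16,6)·C(5,1)/C(21,7); sum pmf over tables with pmf ≤ p_obs
p-value (two-sided) = 0.62436
At α=0.1: p ≥ α → fail to reject H₀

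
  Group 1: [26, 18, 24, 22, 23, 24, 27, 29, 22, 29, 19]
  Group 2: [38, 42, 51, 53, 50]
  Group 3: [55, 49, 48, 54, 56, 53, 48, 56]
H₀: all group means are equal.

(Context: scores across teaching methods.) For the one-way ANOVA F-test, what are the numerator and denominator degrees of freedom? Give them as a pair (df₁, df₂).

degrees of freedom = [2, 21]

k = 3 groups, N = 24 total
df = (k−1, N−k) = (3−1, 24−3) = (2, 21)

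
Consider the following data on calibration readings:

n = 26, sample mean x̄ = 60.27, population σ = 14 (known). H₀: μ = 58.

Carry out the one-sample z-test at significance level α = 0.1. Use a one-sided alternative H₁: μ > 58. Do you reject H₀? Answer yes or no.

SE = σ/√n = 14/√26 = 2.7456
z = (x̄−μ₀)/SE = (60.27−58)/2.7456 = 0.8268
p-value (one-sided, H₁ greater) = 0.20418
At α=0.1: p ≥ α → fail to reject H₀

reject H₀: no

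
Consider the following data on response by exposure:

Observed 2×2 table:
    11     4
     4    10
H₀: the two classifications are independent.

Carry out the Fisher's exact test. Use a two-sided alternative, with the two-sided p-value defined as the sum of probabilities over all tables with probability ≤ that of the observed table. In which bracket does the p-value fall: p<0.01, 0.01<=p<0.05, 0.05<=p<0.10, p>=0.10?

p-value bracket: 0.01<=p<0.05

Margins: r₁=15, r₂=14, c₁=15, c₂=14, n=29
p_obs = C(15,11)·C(14,4)/C(29,15); sum pmf over tables with pmf ≤ p_obs
p-value (two-sided) = 0.02684
→ bracket: 0.01<=p<0.05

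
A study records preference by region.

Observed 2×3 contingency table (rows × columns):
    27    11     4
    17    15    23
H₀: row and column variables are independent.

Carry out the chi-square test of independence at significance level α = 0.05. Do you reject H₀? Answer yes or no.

reject H₀: yes

Row totals [42, 55], col totals [44, 26, 27], n=97
χ² = (27−19.05)²/19.05 + (11−11.26)²/11.26 + (4−11.69)²/11.69 + (17−24.95)²/24.95 + (15−14.74)²/14.74 + (23−15.31)²/15.31 = 14.7817
df = 2
p-value (upper-tail) = 0.00062
At α=0.05: p < α → reject H₀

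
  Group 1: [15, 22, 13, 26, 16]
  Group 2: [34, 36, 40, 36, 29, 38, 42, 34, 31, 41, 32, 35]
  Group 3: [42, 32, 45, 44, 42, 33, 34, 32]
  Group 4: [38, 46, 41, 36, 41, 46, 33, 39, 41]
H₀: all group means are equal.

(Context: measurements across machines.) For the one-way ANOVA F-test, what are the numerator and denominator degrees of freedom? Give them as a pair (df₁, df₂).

degrees of freedom = [3, 30]

k = 4 groups, N = 34 total
df = (k−1, N−k) = (4−1, 34−4) = (3, 30)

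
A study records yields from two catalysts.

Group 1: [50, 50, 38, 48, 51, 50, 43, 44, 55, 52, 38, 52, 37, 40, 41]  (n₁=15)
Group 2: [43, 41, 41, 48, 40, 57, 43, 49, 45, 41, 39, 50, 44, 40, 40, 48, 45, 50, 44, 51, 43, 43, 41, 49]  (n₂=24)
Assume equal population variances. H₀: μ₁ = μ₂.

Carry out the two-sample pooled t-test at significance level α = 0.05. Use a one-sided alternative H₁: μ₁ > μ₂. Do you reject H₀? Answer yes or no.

x̄₁=45.933, s₁=6.053, n₁=15
x̄₂=44.792, s₂=4.530, n₂=24
s_p² = [14·6.053² + 23·4.530²]/37 = 26.6187
SE = √(s_p²·(1/15+1/24)) = 1.6981
t = (45.933−44.792)/1.6981 = 0.6723
df = 37
p-value (one-sided, H₁ greater) = 0.25278
At α=0.05: p ≥ α → fail to reject H₀

reject H₀: no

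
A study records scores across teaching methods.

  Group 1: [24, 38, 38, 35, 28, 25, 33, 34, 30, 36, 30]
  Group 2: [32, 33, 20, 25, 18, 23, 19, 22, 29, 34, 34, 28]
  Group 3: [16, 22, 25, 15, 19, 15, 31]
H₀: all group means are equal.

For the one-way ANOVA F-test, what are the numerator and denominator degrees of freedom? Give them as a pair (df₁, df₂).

degrees of freedom = [2, 27]

k = 3 groups, N = 30 total
df = (k−1, N−k) = (3−1, 30−3) = (2, 27)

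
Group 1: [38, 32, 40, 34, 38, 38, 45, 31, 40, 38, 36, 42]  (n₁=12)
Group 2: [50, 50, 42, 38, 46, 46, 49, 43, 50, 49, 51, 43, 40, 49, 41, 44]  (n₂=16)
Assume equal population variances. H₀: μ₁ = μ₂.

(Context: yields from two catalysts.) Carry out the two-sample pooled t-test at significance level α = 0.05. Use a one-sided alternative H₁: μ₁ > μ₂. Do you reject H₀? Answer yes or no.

x̄₁=37.667, s₁=4.008, n₁=12
x̄₂=45.688, s₂=4.175, n₂=16
s_p² = [11·4.008² + 15·4.175²]/26 = 16.8502
SE = √(s_p²·(1/12+1/16)) = 1.5676
t = (37.667−45.688)/1.5676 = -5.1167
df = 26
p-value (one-sided, H₁ greater) = 0.99999
At α=0.05: p ≥ α → fail to reject H₀

reject H₀: no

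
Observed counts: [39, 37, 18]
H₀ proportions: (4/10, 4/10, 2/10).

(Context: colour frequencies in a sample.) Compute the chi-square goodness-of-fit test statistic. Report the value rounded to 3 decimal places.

n = 94; E_i = n·p_i = [37.60, 37.60, 18.80]
χ² = (39−37.60)²/37.60 + (37−37.60)²/37.60 + (18−18.80)²/18.80 = 0.0957
df = 2

test statistic = 0.096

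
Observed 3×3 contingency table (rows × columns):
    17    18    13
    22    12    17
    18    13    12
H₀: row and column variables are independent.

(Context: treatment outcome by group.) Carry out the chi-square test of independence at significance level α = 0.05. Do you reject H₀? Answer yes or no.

Row totals [48, 51, 43], col totals [57, 43, 42], n=142
χ² = (17−19.27)²/19.27 + (18−14.54)²/14.54 + (13−14.20)²/14.20 + (22−20.47)²/20.47 + (12−15.44)²/15.44 + (17−15.08)²/15.08 + (18−17.26)²/17.26 + (13−13.02)²/13.02 + (12−12.72)²/12.72 = 2.3912
df = 4
p-value (upper-tail) = 0.66422
At α=0.05: p ≥ α → fail to reject H₀

reject H₀: no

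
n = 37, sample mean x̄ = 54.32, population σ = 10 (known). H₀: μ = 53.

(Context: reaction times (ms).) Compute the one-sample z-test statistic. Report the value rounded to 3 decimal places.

test statistic = 0.803

SE = σ/√n = 10/√37 = 1.6440
z = (x̄−μ₀)/SE = (54.32−53)/1.6440 = 0.8029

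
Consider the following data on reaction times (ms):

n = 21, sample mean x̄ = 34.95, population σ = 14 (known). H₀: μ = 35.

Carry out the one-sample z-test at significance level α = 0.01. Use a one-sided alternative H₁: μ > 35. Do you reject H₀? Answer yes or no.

reject H₀: no

SE = σ/√n = 14/√21 = 3.0551
z = (x̄−μ₀)/SE = (34.95−35)/3.0551 = -0.0164
p-value (one-sided, H₁ greater) = 0.50653
At α=0.01: p ≥ α → fail to reject H₀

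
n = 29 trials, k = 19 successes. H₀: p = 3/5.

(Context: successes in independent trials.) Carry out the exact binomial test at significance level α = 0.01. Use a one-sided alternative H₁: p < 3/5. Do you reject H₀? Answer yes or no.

Exact binomial: n=29, k=19, p₀=3/5=0.6000
P(X≤19) from Σ C(n,i)·p₀^i·(1−p₀)^(n−i)
p-value (one-sided, H₁ less) = 0.78532
At α=0.01: p ≥ α → fail to reject H₀

reject H₀: no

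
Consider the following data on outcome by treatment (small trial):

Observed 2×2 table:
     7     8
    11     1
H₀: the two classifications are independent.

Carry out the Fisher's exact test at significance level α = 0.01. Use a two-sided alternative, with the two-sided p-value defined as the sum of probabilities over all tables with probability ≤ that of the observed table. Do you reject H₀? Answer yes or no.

Margins: r₁=15, r₂=12, c₁=18, c₂=9, n=27
p_obs = C(15,7)·C(12,11)/C(27,18); sum pmf over tables with pmf ≤ p_obs
p-value (two-sided) = 0.01918
At α=0.01: p ≥ α → fail to reject H₀

reject H₀: no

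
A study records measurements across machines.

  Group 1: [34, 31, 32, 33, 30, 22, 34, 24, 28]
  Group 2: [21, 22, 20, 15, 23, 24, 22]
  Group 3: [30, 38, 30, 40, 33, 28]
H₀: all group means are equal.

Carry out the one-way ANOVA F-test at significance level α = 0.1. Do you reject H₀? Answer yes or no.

Group means [29.78, 21.00, 33.17], grand mean 27.909
SSB = Σnᵢ(x̄ᵢ−x̄)² = 531.429; SSW = ΣΣ(x−x̄ᵢ)² = 318.389
MSB = 531.429/2 = 265.7146; MSW = 318.389/19 = 16.7573
F = MSB/MSW = 15.8566
df = (2, 19)
p-value (upper-tail) = 0.00009
At α=0.1: p < α → reject H₀

reject H₀: yes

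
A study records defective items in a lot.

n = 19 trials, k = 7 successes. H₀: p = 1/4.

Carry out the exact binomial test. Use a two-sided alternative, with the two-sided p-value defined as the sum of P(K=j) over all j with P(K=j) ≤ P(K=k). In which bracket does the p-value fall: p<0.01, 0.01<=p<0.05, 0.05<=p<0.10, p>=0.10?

p-value bracket: p>=0.10

Exact binomial: n=19, k=7, p₀=1/4=0.2500
P(X=j) = C(n,j)·p₀^j·(1−p₀)^(n−j); p = Σ P(X=j) over j with P(X=j) ≤ P(X=7)
p-value (two-sided) = 0.28622
→ bracket: p>=0.10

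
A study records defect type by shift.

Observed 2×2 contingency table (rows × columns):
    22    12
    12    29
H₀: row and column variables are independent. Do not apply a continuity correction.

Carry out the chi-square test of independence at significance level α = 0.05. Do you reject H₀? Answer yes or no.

Row totals [34, 41], col totals [34, 41], n=75
χ² = (22−15.41)²/15.41 + (12−18.59)²/18.59 + (12−18.59)²/18.59 + (29−22.41)²/22.41 = 9.4187
df = 1
p-value (upper-tail) = 0.00215
At α=0.05: p < α → reject H₀

reject H₀: yes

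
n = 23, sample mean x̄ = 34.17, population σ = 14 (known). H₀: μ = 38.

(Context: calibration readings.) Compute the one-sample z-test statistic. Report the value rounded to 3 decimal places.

SE = σ/√n = 14/√23 = 2.9192
z = (x̄−μ₀)/SE = (34.17−38)/2.9192 = -1.3120

test statistic = -1.312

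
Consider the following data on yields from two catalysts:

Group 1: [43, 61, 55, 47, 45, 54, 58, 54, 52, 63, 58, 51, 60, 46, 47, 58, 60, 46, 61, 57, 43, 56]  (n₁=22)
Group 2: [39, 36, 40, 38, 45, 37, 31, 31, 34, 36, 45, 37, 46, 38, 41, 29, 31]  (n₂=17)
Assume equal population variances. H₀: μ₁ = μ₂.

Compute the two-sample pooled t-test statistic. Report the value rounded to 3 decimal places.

test statistic = 8.455

x̄₁=53.409, s₁=6.427, n₁=22
x̄₂=37.294, s₂=5.133, n₂=17
s_p² = [21·6.427² + 16·5.133²]/37 = 34.8337
SE = √(s_p²·(1/22+1/17)) = 1.9059
t = (53.409−37.294)/1.9059 = 8.4554
df = 37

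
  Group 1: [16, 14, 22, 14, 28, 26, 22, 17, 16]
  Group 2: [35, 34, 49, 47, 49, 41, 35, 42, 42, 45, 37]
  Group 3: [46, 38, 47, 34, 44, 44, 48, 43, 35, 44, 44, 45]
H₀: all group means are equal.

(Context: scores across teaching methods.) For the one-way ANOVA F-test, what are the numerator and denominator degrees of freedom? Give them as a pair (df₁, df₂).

degrees of freedom = [2, 29]

k = 3 groups, N = 32 total
df = (k−1, N−k) = (3−1, 32−3) = (2, 29)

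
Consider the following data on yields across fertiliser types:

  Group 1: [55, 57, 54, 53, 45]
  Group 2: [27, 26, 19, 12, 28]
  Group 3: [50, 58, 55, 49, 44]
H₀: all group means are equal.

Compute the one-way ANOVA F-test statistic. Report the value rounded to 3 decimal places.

Group means [52.80, 22.40, 51.20], grand mean 42.133
SSB = Σnᵢ(x̄ᵢ−x̄)² = 2926.933; SSW = ΣΣ(x−x̄ᵢ)² = 388.800
MSB = 2926.933/2 = 1463.4667; MSW = 388.800/12 = 32.4000
F = MSB/MSW = 45.1687
df = (2, 12)

test statistic = 45.169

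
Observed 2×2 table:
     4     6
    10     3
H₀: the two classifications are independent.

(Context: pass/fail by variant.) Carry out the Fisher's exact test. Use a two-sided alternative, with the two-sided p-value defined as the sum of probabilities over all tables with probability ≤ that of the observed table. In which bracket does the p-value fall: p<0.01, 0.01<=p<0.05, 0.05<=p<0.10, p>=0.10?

Margins: r₁=10, r₂=13, c₁=14, c₂=9, n=23
p_obs = C(10,4)·C(13,10)/C(23,14); sum pmf over tables with pmf ≤ p_obs
p-value (two-sided) = 0.10230
→ bracket: p>=0.10

p-value bracket: p>=0.10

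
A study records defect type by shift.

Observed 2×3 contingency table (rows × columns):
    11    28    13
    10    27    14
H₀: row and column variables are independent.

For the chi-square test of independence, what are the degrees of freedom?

df = (r−1)(c−1) = (2−1)·(3−1) = 2

degrees of freedom = 2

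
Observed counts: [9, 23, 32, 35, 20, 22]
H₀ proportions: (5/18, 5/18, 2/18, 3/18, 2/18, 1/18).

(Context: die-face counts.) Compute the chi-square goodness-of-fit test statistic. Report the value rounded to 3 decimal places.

test statistic = 79.383

n = 141; E_i = n·p_i = [39.17, 39.17, 15.67, 23.50, 15.67, 7.83]
χ² = (9−39.17)²/39.17 + (23−39.17)²/39.17 + (32−15.67)²/15.67 + (35−23.50)²/23.50 + (20−15.67)²/15.67 + (22−7.83)²/7.83 = 79.3830
df = 5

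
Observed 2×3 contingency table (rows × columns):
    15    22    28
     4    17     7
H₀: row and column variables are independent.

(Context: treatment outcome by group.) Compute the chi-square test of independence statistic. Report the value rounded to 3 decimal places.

test statistic = 5.808

Row totals [65, 28], col totals [19, 39, 35], n=93
χ² = (15−13.28)²/13.28 + (22−27.26)²/27.26 + (28−24.46)²/24.46 + (4−5.72)²/5.72 + (17−11.74)²/11.74 + (7−10.54)²/10.54 = 5.8084
df = 2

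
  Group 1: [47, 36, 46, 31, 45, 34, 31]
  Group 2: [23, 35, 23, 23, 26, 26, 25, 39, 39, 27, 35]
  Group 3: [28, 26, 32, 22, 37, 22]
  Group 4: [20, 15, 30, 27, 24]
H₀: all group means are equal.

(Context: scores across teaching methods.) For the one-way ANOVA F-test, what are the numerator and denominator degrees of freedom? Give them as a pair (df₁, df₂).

degrees of freedom = [3, 25]

k = 4 groups, N = 29 total
df = (k−1, N−k) = (4−1, 29−4) = (3, 25)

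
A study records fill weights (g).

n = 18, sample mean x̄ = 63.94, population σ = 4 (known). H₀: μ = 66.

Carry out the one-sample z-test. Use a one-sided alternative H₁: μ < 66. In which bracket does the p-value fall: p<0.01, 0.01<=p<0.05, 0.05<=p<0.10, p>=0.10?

p-value bracket: 0.01<=p<0.05

SE = σ/√n = 4/√18 = 0.9428
z = (x̄−μ₀)/SE = (63.94−66)/0.9428 = -2.1850
p-value (one-sided, H₁ less) = 0.01445
→ bracket: 0.01<=p<0.05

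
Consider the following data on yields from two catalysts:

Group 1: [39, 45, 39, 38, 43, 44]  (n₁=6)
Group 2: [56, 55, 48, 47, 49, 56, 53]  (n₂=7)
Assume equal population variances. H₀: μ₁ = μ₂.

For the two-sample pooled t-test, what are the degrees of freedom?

degrees of freedom = 11

df = n₁ + n₂ − 2 = 6 + 7 − 2 = 11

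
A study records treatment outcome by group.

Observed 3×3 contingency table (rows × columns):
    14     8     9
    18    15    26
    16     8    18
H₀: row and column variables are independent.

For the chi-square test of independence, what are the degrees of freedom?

df = (r−1)(c−1) = (3−1)·(3−1) = 4

degrees of freedom = 4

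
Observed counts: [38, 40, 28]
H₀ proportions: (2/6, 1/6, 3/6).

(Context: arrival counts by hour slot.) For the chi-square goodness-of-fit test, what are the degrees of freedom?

df = k − 1 = 3 − 1 = 2

degrees of freedom = 2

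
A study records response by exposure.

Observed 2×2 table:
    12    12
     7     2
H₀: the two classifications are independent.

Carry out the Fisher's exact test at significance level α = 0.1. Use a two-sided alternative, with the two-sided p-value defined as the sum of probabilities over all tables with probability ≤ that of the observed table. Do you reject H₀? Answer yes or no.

reject H₀: no

Margins: r₁=24, r₂=9, c₁=19, c₂=14, n=33
p_obs = C(24,12)·C(9,7)/C(33,19); sum pmf over tables with pmf ≤ p_obs
p-value (two-sided) = 0.24092
At α=0.1: p ≥ α → fail to reject H₀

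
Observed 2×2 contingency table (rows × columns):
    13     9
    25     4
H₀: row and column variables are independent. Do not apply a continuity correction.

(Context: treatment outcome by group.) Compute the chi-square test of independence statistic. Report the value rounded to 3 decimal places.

test statistic = 4.843

Row totals [22, 29], col totals [38, 13], n=51
χ² = (13−16.39)²/16.39 + (9−5.61)²/5.61 + (25−21.61)²/21.61 + (4−7.39)²/7.39 = 4.8430
df = 1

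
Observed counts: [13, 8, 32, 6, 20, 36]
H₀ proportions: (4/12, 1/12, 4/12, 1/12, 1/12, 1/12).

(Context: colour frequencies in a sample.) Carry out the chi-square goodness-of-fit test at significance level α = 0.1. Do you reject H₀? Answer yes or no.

reject H₀: yes

n = 115; E_i = n·p_i = [38.33, 9.58, 38.33, 9.58, 9.58, 9.58]
χ² = (13−38.33)²/38.33 + (8−9.58)²/9.58 + (32−38.33)²/38.33 + (6−9.58)²/9.58 + (20−9.58)²/9.58 + (36−9.58)²/9.58 = 103.5304
df = 5
p-value (upper-tail) = 0.00000
At α=0.1: p < α → reject H₀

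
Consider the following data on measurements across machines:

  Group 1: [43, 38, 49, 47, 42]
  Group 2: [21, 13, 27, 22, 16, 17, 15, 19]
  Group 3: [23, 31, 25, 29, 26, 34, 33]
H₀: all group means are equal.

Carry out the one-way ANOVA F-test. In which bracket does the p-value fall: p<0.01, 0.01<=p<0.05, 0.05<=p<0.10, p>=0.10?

p-value bracket: p<0.01

Group means [43.80, 18.75, 28.71], grand mean 28.500
SSB = Σnᵢ(x̄ᵢ−x̄)² = 1931.271; SSW = ΣΣ(x−x̄ᵢ)² = 321.729
MSB = 1931.271/2 = 965.6357; MSW = 321.729/17 = 18.9252
F = MSB/MSW = 51.0238
df = (2, 17)
p-value (upper-tail) = 0.00000
→ bracket: p<0.01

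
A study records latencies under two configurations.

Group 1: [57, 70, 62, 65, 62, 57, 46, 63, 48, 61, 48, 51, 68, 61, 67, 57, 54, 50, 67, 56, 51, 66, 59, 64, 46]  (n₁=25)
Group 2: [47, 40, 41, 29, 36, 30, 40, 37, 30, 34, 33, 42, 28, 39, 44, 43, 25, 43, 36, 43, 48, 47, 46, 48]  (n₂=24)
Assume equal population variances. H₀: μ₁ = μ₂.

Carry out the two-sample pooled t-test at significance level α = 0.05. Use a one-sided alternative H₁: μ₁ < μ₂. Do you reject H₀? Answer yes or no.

x̄₁=58.240, s₁=7.367, n₁=25
x̄₂=38.708, s₂=6.875, n₂=24
s_p² = [24·7.367² + 23·6.875²]/47 = 50.8408
SE = √(s_p²·(1/25+1/24)) = 2.0376
t = (58.240−38.708)/2.0376 = 9.5854
df = 47
p-value (one-sided, H₁ less) = 1.00000
At α=0.05: p ≥ α → fail to reject H₀

reject H₀: no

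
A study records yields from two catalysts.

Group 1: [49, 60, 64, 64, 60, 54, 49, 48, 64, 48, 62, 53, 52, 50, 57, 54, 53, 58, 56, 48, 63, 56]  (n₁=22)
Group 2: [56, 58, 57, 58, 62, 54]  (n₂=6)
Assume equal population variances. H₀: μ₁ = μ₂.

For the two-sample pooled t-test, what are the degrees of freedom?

df = n₁ + n₂ − 2 = 22 + 6 − 2 = 26

degrees of freedom = 26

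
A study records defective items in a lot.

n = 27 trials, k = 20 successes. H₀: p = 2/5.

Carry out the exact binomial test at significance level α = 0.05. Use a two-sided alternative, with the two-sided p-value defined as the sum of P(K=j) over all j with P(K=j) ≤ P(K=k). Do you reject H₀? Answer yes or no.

reject H₀: yes

Exact binomial: n=27, k=20, p₀=2/5=0.4000
P(X=j) = C(n,j)·p₀^j·(1−p₀)^(n−j); p = Σ P(X=j) over j with P(X=j) ≤ P(X=20)
p-value (two-sided) = 0.00053
At α=0.05: p < α → reject H₀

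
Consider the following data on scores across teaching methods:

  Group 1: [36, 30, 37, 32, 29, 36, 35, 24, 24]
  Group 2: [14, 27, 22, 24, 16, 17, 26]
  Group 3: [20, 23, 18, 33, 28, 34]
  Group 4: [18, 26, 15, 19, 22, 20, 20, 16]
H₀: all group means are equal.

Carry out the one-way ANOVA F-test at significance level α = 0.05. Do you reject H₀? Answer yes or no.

reject H₀: yes

Group means [31.44, 20.86, 26.00, 19.50], grand mean 24.700
SSB = Σnᵢ(x̄ᵢ−x̄)² = 739.221; SSW = ΣΣ(x−x̄ᵢ)² = 675.079
MSB = 739.221/3 = 246.4069; MSW = 675.079/26 = 25.9646
F = MSB/MSW = 9.4901
df = (3, 26)
p-value (upper-tail) = 0.00021
At α=0.05: p < α → reject H₀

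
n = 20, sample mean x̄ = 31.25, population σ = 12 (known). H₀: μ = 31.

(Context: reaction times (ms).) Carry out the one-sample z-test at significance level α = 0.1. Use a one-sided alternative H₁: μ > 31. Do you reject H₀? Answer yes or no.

SE = σ/√n = 12/√20 = 2.6833
z = (x̄−μ₀)/SE = (31.25−31)/2.6833 = 0.0932
p-value (one-sided, H₁ greater) = 0.46288
At α=0.1: p ≥ α → fail to reject H₀

reject H₀: no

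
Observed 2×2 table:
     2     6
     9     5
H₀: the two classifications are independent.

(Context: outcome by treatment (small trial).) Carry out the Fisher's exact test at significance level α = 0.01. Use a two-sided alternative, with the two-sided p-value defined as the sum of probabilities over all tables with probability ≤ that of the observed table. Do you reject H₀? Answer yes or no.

Margins: r₁=8, r₂=14, c₁=11, c₂=11, n=22
p_obs = C(8,2)·C(14,9)/C(22,11); sum pmf over tables with pmf ≤ p_obs
p-value (two-sided) = 0.18266
At α=0.01: p ≥ α → fail to reject H₀

reject H₀: no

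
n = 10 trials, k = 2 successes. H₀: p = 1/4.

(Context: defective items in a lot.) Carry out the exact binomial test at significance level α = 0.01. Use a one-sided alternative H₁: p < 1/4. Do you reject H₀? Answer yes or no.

reject H₀: no

Exact binomial: n=10, k=2, p₀=1/4=0.2500
P(X≤2) from Σ C(n,i)·p₀^i·(1−p₀)^(n−i)
p-value (one-sided, H₁ less) = 0.52559
At α=0.01: p ≥ α → fail to reject H₀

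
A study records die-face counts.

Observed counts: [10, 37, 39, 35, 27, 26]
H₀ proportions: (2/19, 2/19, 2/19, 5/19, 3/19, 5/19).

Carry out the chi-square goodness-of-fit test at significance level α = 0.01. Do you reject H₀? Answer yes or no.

n = 174; E_i = n·p_i = [18.32, 18.32, 18.32, 45.79, 27.47, 45.79]
χ² = (10−18.32)²/18.32 + (37−18.32)²/18.32 + (39−18.32)²/18.32 + (35−45.79)²/45.79 + (27−27.47)²/27.47 + (26−45.79)²/45.79 = 57.2977
df = 5
p-value (upper-tail) = 0.00000
At α=0.01: p < α → reject H₀

reject H₀: yes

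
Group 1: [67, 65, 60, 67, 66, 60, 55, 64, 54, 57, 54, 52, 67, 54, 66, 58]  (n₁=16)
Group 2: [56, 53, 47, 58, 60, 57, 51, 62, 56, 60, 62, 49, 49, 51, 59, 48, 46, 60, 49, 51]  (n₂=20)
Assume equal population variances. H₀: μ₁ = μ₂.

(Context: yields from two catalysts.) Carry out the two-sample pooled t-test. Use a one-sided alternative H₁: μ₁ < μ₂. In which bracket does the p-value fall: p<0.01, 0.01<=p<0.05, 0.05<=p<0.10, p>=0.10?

x̄₁=60.375, s₁=5.584, n₁=16
x̄₂=54.200, s₂=5.357, n₂=20
s_p² = [15·5.584² + 19·5.357²]/34 = 29.7926
SE = √(s_p²·(1/16+1/20)) = 1.8308
t = (60.375−54.200)/1.8308 = 3.3729
df = 34
p-value (one-sided, H₁ less) = 0.99907
→ bracket: p>=0.10

p-value bracket: p>=0.10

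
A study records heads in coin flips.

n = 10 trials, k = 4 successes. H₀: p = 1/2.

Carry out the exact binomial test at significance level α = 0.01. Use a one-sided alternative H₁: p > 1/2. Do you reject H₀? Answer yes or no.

Exact binomial: n=10, k=4, p₀=1/2=0.5000
P(X≥4) from Σ C(n,i)·p₀^i·(1−p₀)^(n−i)
p-value (one-sided, H₁ greater) = 0.82812
At α=0.01: p ≥ α → fail to reject H₀

reject H₀: no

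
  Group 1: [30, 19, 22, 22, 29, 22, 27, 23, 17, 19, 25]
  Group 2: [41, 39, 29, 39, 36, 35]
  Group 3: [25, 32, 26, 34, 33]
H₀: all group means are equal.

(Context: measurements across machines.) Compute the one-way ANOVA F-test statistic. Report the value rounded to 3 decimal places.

test statistic = 19.893

Group means [23.18, 36.50, 30.00], grand mean 28.364
SSB = Σnᵢ(x̄ᵢ−x̄)² = 705.955; SSW = ΣΣ(x−x̄ᵢ)² = 337.136
MSB = 705.955/2 = 352.9773; MSW = 337.136/19 = 17.7440
F = MSB/MSW = 19.8927
df = (2, 19)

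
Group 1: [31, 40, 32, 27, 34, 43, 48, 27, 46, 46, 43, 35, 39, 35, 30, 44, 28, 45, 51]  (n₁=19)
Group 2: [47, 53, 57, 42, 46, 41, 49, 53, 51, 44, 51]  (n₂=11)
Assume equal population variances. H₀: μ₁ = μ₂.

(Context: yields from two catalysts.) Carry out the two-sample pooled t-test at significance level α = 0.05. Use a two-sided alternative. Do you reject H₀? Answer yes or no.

reject H₀: yes

x̄₁=38.105, s₁=7.680, n₁=19
x̄₂=48.545, s₂=5.027, n₂=11
s_p² = [18·7.680² + 10·5.027²]/28 = 46.9470
SE = √(s_p²·(1/19+1/11)) = 2.5959
t = (38.105−48.545)/2.5959 = -4.0218
df = 28
p-value (two-sided) = 0.00040
At α=0.05: p < α → reject H₀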